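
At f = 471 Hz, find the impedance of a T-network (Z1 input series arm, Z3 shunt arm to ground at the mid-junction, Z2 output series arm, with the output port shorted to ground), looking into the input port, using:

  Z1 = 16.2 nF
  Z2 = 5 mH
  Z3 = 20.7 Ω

Step 1 — Angular frequency: ω = 2π·f = 2π·471 = 2959 rad/s.
Step 2 — Component impedances:
  Z1: Z = 1/(jωC) = -j/(ω·C) = 0 - j2.086e+04 Ω
  Z2: Z = jωL = j·2959·0.005 = 0 + j14.8 Ω
  Z3: Z = R = 20.7 Ω
Step 3 — With the output port shorted to ground, the output series arm Z2 runs from the junction to ground; the shunt arm Z3 also runs from the junction to ground. They appear in parallel: Z3 || Z2 = 7 + j9.793 Ω.
Step 4 — Series with input arm Z1: Z_in = Z1 + (Z3 || Z2) = 7 - j2.085e+04 Ω = 2.085e+04∠-90.0° Ω.

Z = 7 - j2.085e+04 Ω = 2.085e+04∠-90.0° Ω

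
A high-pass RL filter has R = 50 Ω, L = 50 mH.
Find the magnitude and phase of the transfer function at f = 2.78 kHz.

Step 1 — Angular frequency: ω = 2π·2780 = 1.747e+04 rad/s.
Step 2 — Transfer function: H(jω) = jωL/(R + jωL).
Step 3 — Numerator jωL = j·873.4; denominator R + jωL = 50 + j873.4.
Step 4 — H = 0.9967 + j0.05706.
Step 5 — Magnitude: |H| = 0.9984 (-0.0 dB); phase: φ = 3.3°.

|H| = 0.9984 (-0.0 dB), φ = 3.3°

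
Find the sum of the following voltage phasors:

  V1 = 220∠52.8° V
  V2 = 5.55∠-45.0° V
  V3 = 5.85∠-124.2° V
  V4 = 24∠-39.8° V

Step 1 — Convert each phasor to rectangular form:
  V1 = 220·(cos(52.8°) + j·sin(52.8°)) = 133 + j175.2 V
  V2 = 5.55·(cos(-45.0°) + j·sin(-45.0°)) = 3.924 - j3.924 V
  V3 = 5.85·(cos(-124.2°) + j·sin(-124.2°)) = -3.288 - j4.838 V
  V4 = 24·(cos(-39.8°) + j·sin(-39.8°)) = 18.44 - j15.36 V
Step 2 — Sum components: V_total = 152.1 + j151.1 V.
Step 3 — Convert to polar: |V_total| = 214.4 V, ∠V_total = 44.8°.

V_total = 214.4∠44.8° V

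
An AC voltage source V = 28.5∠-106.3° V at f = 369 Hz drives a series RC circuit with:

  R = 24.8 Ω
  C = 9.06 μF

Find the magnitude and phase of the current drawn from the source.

Step 1 — Angular frequency: ω = 2π·f = 2π·369 = 2318 rad/s.
Step 2 — Component impedances:
  R: Z = R = 24.8 Ω
  C: Z = 1/(jωC) = -j/(ω·C) = 0 - j47.61 Ω
Step 3 — Series combination: Z_total = R + C = 24.8 - j47.61 Ω = 53.68∠-62.5° Ω.
Step 4 — Source phasor: V = 28.5∠-106.3° V = -7.999 - j27.35 V.
Step 5 — Ohm's law: I = V / Z_total = (-7.999 - j27.35) / (24.8 - j47.61) = 0.3831 - j0.3676 A.
Step 6 — Convert to polar: |I| = 0.5309 A, ∠I = -43.8°.

I = 0.5309∠-43.8° A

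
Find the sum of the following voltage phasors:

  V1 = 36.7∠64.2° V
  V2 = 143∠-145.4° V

Step 1 — Convert each phasor to rectangular form:
  V1 = 36.7·(cos(64.2°) + j·sin(64.2°)) = 15.97 + j33.04 V
  V2 = 143·(cos(-145.4°) + j·sin(-145.4°)) = -117.7 - j81.2 V
Step 2 — Sum components: V_total = -101.7 - j48.16 V.
Step 3 — Convert to polar: |V_total| = 112.6 V, ∠V_total = -154.7°.

V_total = 112.6∠-154.7° V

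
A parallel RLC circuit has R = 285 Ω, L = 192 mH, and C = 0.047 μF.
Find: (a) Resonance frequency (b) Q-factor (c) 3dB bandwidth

Step 1 — Resonance: ω₀ = 1/√(LC) = 1/√(0.192·4.7e-08) = 1.053e+04 rad/s.
Step 2 — f₀ = ω₀/(2π) = 1675 Hz.
Step 3 — Parallel Q: Q = R/(ω₀L) = 285/(1.053e+04·0.192) = 0.141.
Step 4 — Bandwidth: Δω = ω₀/Q = 7.465e+04 rad/s; BW = Δω/(2π) = 1.188e+04 Hz.

(a) f₀ = 1675 Hz  (b) Q = 0.141  (c) BW = 1.188e+04 Hz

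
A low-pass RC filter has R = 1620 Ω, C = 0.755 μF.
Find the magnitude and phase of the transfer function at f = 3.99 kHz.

Step 1 — Angular frequency: ω = 2π·3990 = 2.507e+04 rad/s.
Step 2 — Transfer function: H(jω) = 1/(1 + jωRC).
Step 3 — Denominator: 1 + jωRC = 1 + j·2.507e+04·1620·7.55e-07 = 1 + j30.66.
Step 4 — H = 0.001062 - j0.03258.
Step 5 — Magnitude: |H| = 0.0326 (-29.7 dB); phase: φ = -88.1°.

|H| = 0.0326 (-29.7 dB), φ = -88.1°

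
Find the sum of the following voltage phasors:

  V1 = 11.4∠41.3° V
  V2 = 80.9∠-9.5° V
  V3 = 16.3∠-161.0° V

Step 1 — Convert each phasor to rectangular form:
  V1 = 11.4·(cos(41.3°) + j·sin(41.3°)) = 8.564 + j7.524 V
  V2 = 80.9·(cos(-9.5°) + j·sin(-9.5°)) = 79.79 - j13.35 V
  V3 = 16.3·(cos(-161.0°) + j·sin(-161.0°)) = -15.41 - j5.307 V
Step 2 — Sum components: V_total = 72.94 - j11.14 V.
Step 3 — Convert to polar: |V_total| = 73.79 V, ∠V_total = -8.7°.

V_total = 73.79∠-8.7° V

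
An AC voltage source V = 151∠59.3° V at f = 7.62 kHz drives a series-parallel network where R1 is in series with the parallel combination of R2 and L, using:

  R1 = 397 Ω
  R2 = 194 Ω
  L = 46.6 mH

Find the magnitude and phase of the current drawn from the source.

Step 1 — Angular frequency: ω = 2π·f = 2π·7620 = 4.788e+04 rad/s.
Step 2 — Component impedances:
  R1: Z = R = 397 Ω
  R2: Z = R = 194 Ω
  L: Z = jωL = j·4.788e+04·0.0466 = 0 + j2231 Ω
Step 3 — Parallel branch: R2 || L = 1/(1/R2 + 1/L) = 192.5 + j16.74 Ω.
Step 4 — Series with R1: Z_total = R1 + (R2 || L) = 589.5 + j16.74 Ω = 589.8∠1.6° Ω.
Step 5 — Source phasor: V = 151∠59.3° V = 77.09 + j129.8 V.
Step 6 — Ohm's law: I = V / Z_total = (77.09 + j129.8) / (589.5 + j16.74) = 0.1369 + j0.2163 A.
Step 7 — Convert to polar: |I| = 0.256 A, ∠I = 57.7°.

I = 0.256∠57.7° A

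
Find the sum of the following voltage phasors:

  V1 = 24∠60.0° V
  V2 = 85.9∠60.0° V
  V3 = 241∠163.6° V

Step 1 — Convert each phasor to rectangular form:
  V1 = 24·(cos(60.0°) + j·sin(60.0°)) = 12 + j20.78 V
  V2 = 85.9·(cos(60.0°) + j·sin(60.0°)) = 42.95 + j74.39 V
  V3 = 241·(cos(163.6°) + j·sin(163.6°)) = -231.2 + j68.04 V
Step 2 — Sum components: V_total = -176.2 + j163.2 V.
Step 3 — Convert to polar: |V_total| = 240.2 V, ∠V_total = 137.2°.

V_total = 240.2∠137.2° V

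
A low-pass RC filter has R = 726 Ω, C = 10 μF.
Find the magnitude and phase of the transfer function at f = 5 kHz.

Step 1 — Angular frequency: ω = 2π·5000 = 3.142e+04 rad/s.
Step 2 — Transfer function: H(jω) = 1/(1 + jωRC).
Step 3 — Denominator: 1 + jωRC = 1 + j·3.142e+04·726·1e-05 = 1 + j228.1.
Step 4 — H = 1.922e-05 - j0.004384.
Step 5 — Magnitude: |H| = 0.004384 (-47.2 dB); phase: φ = -89.7°.

|H| = 0.004384 (-47.2 dB), φ = -89.7°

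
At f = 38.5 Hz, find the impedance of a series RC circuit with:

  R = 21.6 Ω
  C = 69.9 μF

Step 1 — Angular frequency: ω = 2π·f = 2π·38.5 = 241.9 rad/s.
Step 2 — Component impedances:
  R: Z = R = 21.6 Ω
  C: Z = 1/(jωC) = -j/(ω·C) = 0 - j59.14 Ω
Step 3 — Series combination: Z_total = R + C = 21.6 - j59.14 Ω = 62.96∠-69.9° Ω.

Z = 21.6 - j59.14 Ω = 62.96∠-69.9° Ω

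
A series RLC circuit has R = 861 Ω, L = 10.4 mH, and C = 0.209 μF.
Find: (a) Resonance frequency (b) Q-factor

Step 1 — Resonance condition Im(Z)=0 gives ω₀ = 1/√(LC).
Step 2 — ω₀ = 1/√(0.0104·2.09e-07) = 2.145e+04 rad/s.
Step 3 — f₀ = ω₀/(2π) = 3414 Hz.
Step 4 — Series Q: Q = ω₀L/R = 2.145e+04·0.0104/861 = 0.2591.

(a) f₀ = 3414 Hz  (b) Q = 0.2591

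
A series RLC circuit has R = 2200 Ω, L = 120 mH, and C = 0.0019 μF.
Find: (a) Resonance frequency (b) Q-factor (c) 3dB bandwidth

Step 1 — Resonance: ω₀ = 1/√(LC) = 1/√(0.12·1.9e-09) = 6.623e+04 rad/s.
Step 2 — f₀ = ω₀/(2π) = 1.054e+04 Hz.
Step 3 — Series Q: Q = ω₀L/R = 6.623e+04·0.12/2200 = 3.612.
Step 4 — Bandwidth: Δω = ω₀/Q = 1.833e+04 rad/s; BW = Δω/(2π) = 2918 Hz.

(a) f₀ = 1.054e+04 Hz  (b) Q = 3.612  (c) BW = 2918 Hz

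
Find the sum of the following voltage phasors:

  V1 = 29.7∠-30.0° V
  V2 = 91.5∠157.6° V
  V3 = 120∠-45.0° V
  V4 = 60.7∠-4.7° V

Step 1 — Convert each phasor to rectangular form:
  V1 = 29.7·(cos(-30.0°) + j·sin(-30.0°)) = 25.72 - j14.85 V
  V2 = 91.5·(cos(157.6°) + j·sin(157.6°)) = -84.6 + j34.87 V
  V3 = 120·(cos(-45.0°) + j·sin(-45.0°)) = 84.85 - j84.85 V
  V4 = 60.7·(cos(-4.7°) + j·sin(-4.7°)) = 60.5 - j4.974 V
Step 2 — Sum components: V_total = 86.47 - j69.81 V.
Step 3 — Convert to polar: |V_total| = 111.1 V, ∠V_total = -38.9°.

V_total = 111.1∠-38.9° V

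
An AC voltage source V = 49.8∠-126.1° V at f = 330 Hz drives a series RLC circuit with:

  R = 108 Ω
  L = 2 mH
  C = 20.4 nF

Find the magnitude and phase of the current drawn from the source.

Step 1 — Angular frequency: ω = 2π·f = 2π·330 = 2073 rad/s.
Step 2 — Component impedances:
  R: Z = R = 108 Ω
  L: Z = jωL = j·2073·0.002 = 0 + j4.147 Ω
  C: Z = 1/(jωC) = -j/(ω·C) = 0 - j2.364e+04 Ω
Step 3 — Series combination: Z_total = R + L + C = 108 - j2.364e+04 Ω = 2.364e+04∠-89.7° Ω.
Step 4 — Source phasor: V = 49.8∠-126.1° V = -29.34 - j40.24 V.
Step 5 — Ohm's law: I = V / Z_total = (-29.34 - j40.24) / (108 - j2.364e+04) = 0.001697 - j0.001249 A.
Step 6 — Convert to polar: |I| = 0.002107 A, ∠I = -36.4°.

I = 0.002107∠-36.4° A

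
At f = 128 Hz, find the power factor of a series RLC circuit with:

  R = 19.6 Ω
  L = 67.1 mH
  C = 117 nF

Step 1 — Angular frequency: ω = 2π·f = 2π·128 = 804.2 rad/s.
Step 2 — Component impedances:
  R: Z = R = 19.6 Ω
  L: Z = jωL = j·804.2·0.0671 = 0 + j53.97 Ω
  C: Z = 1/(jωC) = -j/(ω·C) = 0 - j1.063e+04 Ω
Step 3 — Series combination: Z_total = R + L + C = 19.6 - j1.057e+04 Ω = 1.057e+04∠-89.9° Ω.
Step 4 — Power factor: PF = cos(φ) = Re(Z)/|Z| = 19.6/1.057e+04 = 0.001854.
Step 5 — Type: Im(Z) = -1.057e+04 ⇒ leading (phase φ = -89.9°).

PF = 0.001854 (leading, φ = -89.9°)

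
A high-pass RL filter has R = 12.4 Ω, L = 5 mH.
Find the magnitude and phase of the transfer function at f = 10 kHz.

Step 1 — Angular frequency: ω = 2π·1e+04 = 6.283e+04 rad/s.
Step 2 — Transfer function: H(jω) = jωL/(R + jωL).
Step 3 — Numerator jωL = j·314.2; denominator R + jωL = 12.4 + j314.2.
Step 4 — H = 0.9984 + j0.03941.
Step 5 — Magnitude: |H| = 0.9992 (-0.0 dB); phase: φ = 2.3°.

|H| = 0.9992 (-0.0 dB), φ = 2.3°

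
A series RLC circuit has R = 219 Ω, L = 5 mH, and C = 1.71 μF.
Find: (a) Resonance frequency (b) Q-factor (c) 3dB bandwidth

Step 1 — Resonance: ω₀ = 1/√(LC) = 1/√(0.005·1.71e-06) = 1.081e+04 rad/s.
Step 2 — f₀ = ω₀/(2π) = 1721 Hz.
Step 3 — Series Q: Q = ω₀L/R = 1.081e+04·0.005/219 = 0.2469.
Step 4 — Bandwidth: Δω = ω₀/Q = 4.38e+04 rad/s; BW = Δω/(2π) = 6971 Hz.

(a) f₀ = 1721 Hz  (b) Q = 0.2469  (c) BW = 6971 Hz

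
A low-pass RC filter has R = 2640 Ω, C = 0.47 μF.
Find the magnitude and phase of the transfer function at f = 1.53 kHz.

Step 1 — Angular frequency: ω = 2π·1530 = 9613 rad/s.
Step 2 — Transfer function: H(jω) = 1/(1 + jωRC).
Step 3 — Denominator: 1 + jωRC = 1 + j·9613·2640·4.7e-07 = 1 + j11.93.
Step 4 — H = 0.006979 - j0.08325.
Step 5 — Magnitude: |H| = 0.08354 (-21.6 dB); phase: φ = -85.2°.

|H| = 0.08354 (-21.6 dB), φ = -85.2°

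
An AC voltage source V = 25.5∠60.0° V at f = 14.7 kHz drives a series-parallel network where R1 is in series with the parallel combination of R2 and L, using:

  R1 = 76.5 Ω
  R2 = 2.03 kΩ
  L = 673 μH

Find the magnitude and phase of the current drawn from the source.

Step 1 — Angular frequency: ω = 2π·f = 2π·1.47e+04 = 9.236e+04 rad/s.
Step 2 — Component impedances:
  R1: Z = R = 76.5 Ω
  R2: Z = R = 2030 Ω
  L: Z = jωL = j·9.236e+04·0.000673 = 0 + j62.16 Ω
Step 3 — Parallel branch: R2 || L = 1/(1/R2 + 1/L) = 1.902 + j62.1 Ω.
Step 4 — Series with R1: Z_total = R1 + (R2 || L) = 78.4 + j62.1 Ω = 100∠38.4° Ω.
Step 5 — Source phasor: V = 25.5∠60.0° V = 12.75 + j22.08 V.
Step 6 — Ohm's law: I = V / Z_total = (12.75 + j22.08) / (78.4 + j62.1) = 0.237 + j0.09393 A.
Step 7 — Convert to polar: |I| = 0.255 A, ∠I = 21.6°.

I = 0.255∠21.6° A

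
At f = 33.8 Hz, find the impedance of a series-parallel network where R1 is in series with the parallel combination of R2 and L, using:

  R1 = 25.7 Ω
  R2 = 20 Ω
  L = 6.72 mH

Step 1 — Angular frequency: ω = 2π·f = 2π·33.8 = 212.4 rad/s.
Step 2 — Component impedances:
  R1: Z = R = 25.7 Ω
  R2: Z = R = 20 Ω
  L: Z = jωL = j·212.4·0.00672 = 0 + j1.427 Ω
Step 3 — Parallel branch: R2 || L = 1/(1/R2 + 1/L) = 0.1013 + j1.42 Ω.
Step 4 — Series with R1: Z_total = R1 + (R2 || L) = 25.8 + j1.42 Ω = 25.84∠3.1° Ω.

Z = 25.8 + j1.42 Ω = 25.84∠3.1° Ω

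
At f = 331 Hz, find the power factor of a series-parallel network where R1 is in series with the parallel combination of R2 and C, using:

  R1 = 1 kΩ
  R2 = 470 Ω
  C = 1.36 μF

Step 1 — Angular frequency: ω = 2π·f = 2π·331 = 2080 rad/s.
Step 2 — Component impedances:
  R1: Z = R = 1000 Ω
  R2: Z = R = 470 Ω
  C: Z = 1/(jωC) = -j/(ω·C) = 0 - j353.6 Ω
Step 3 — Parallel branch: R2 || C = 1/(1/R2 + 1/C) = 169.8 - j225.8 Ω.
Step 4 — Series with R1: Z_total = R1 + (R2 || C) = 1170 - j225.8 Ω = 1191∠-10.9° Ω.
Step 5 — Power factor: PF = cos(φ) = Re(Z)/|Z| = 1169.8/1191.4 = 0.9819.
Step 6 — Type: Im(Z) = -225.8 ⇒ leading (phase φ = -10.9°).

PF = 0.9819 (leading, φ = -10.9°)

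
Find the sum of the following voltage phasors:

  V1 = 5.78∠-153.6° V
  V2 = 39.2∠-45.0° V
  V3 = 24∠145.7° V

Step 1 — Convert each phasor to rectangular form:
  V1 = 5.78·(cos(-153.6°) + j·sin(-153.6°)) = -5.177 - j2.57 V
  V2 = 39.2·(cos(-45.0°) + j·sin(-45.0°)) = 27.72 - j27.72 V
  V3 = 24·(cos(145.7°) + j·sin(145.7°)) = -19.83 + j13.52 V
Step 2 — Sum components: V_total = 2.715 - j16.76 V.
Step 3 — Convert to polar: |V_total| = 16.98 V, ∠V_total = -80.8°.

V_total = 16.98∠-80.8° V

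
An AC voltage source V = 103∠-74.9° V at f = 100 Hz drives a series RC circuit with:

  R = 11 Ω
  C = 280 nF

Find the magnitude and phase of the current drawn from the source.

Step 1 — Angular frequency: ω = 2π·f = 2π·100 = 628.3 rad/s.
Step 2 — Component impedances:
  R: Z = R = 11 Ω
  C: Z = 1/(jωC) = -j/(ω·C) = 0 - j5684 Ω
Step 3 — Series combination: Z_total = R + C = 11 - j5684 Ω = 5684∠-89.9° Ω.
Step 4 — Source phasor: V = 103∠-74.9° V = 26.83 - j99.44 V.
Step 5 — Ohm's law: I = V / Z_total = (26.83 - j99.44) / (11 - j5684) = 0.0175 + j0.004687 A.
Step 6 — Convert to polar: |I| = 0.01812 A, ∠I = 15.0°.

I = 0.01812∠15.0° A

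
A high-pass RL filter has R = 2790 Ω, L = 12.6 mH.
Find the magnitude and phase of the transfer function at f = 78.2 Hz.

Step 1 — Angular frequency: ω = 2π·78.2 = 491.3 rad/s.
Step 2 — Transfer function: H(jω) = jωL/(R + jωL).
Step 3 — Numerator jωL = j·6.191; denominator R + jωL = 2790 + j6.191.
Step 4 — H = 4.924e-06 + j0.002219.
Step 5 — Magnitude: |H| = 0.002219 (-53.1 dB); phase: φ = 89.9°.

|H| = 0.002219 (-53.1 dB), φ = 89.9°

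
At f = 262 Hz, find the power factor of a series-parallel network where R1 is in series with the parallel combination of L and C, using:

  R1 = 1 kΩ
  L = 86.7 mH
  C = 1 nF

Step 1 — Angular frequency: ω = 2π·f = 2π·262 = 1646 rad/s.
Step 2 — Component impedances:
  R1: Z = R = 1000 Ω
  L: Z = jωL = j·1646·0.0867 = 0 + j142.7 Ω
  C: Z = 1/(jωC) = -j/(ω·C) = 0 - j6.075e+05 Ω
Step 3 — Parallel branch: L || C = 1/(1/L + 1/C) = 0 + j142.8 Ω.
Step 4 — Series with R1: Z_total = R1 + (L || C) = 1000 + j142.8 Ω = 1010∠8.1° Ω.
Step 5 — Power factor: PF = cos(φ) = Re(Z)/|Z| = 1000/1010.1 = 0.99.
Step 6 — Type: Im(Z) = 142.8 ⇒ lagging (phase φ = 8.1°).

PF = 0.99 (lagging, φ = 8.1°)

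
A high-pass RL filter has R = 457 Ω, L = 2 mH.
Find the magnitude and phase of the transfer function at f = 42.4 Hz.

Step 1 — Angular frequency: ω = 2π·42.4 = 266.4 rad/s.
Step 2 — Transfer function: H(jω) = jωL/(R + jωL).
Step 3 — Numerator jωL = j·0.5328; denominator R + jωL = 457 + j0.5328.
Step 4 — H = 1.359e-06 + j0.001166.
Step 5 — Magnitude: |H| = 0.001166 (-58.7 dB); phase: φ = 89.9°.

|H| = 0.001166 (-58.7 dB), φ = 89.9°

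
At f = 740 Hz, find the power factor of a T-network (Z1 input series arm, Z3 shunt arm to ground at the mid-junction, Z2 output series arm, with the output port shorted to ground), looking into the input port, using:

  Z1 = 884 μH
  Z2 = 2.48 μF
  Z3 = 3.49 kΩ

Step 1 — Angular frequency: ω = 2π·f = 2π·740 = 4650 rad/s.
Step 2 — Component impedances:
  Z1: Z = jωL = j·4650·0.000884 = 0 + j4.11 Ω
  Z2: Z = 1/(jωC) = -j/(ω·C) = 0 - j86.72 Ω
  Z3: Z = R = 3490 Ω
Step 3 — With the output port shorted to ground, the output series arm Z2 runs from the junction to ground; the shunt arm Z3 also runs from the junction to ground. They appear in parallel: Z3 || Z2 = 2.154 - j86.67 Ω.
Step 4 — Series with input arm Z1: Z_in = Z1 + (Z3 || Z2) = 2.154 - j82.56 Ω = 82.59∠-88.5° Ω.
Step 5 — Power factor: PF = cos(φ) = Re(Z)/|Z| = 2.154/82.59 = 0.02608.
Step 6 — Type: Im(Z) = -82.56 ⇒ leading (phase φ = -88.5°).

PF = 0.02608 (leading, φ = -88.5°)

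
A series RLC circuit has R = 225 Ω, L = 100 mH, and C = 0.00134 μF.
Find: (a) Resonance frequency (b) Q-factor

Step 1 — Resonance condition Im(Z)=0 gives ω₀ = 1/√(LC).
Step 2 — ω₀ = 1/√(0.1·1.34e-09) = 8.639e+04 rad/s.
Step 3 — f₀ = ω₀/(2π) = 1.375e+04 Hz.
Step 4 — Series Q: Q = ω₀L/R = 8.639e+04·0.1/225 = 38.39.

(a) f₀ = 1.375e+04 Hz  (b) Q = 38.39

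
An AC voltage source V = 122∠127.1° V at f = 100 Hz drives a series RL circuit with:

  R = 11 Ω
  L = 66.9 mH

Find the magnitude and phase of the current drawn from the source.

Step 1 — Angular frequency: ω = 2π·f = 2π·100 = 628.3 rad/s.
Step 2 — Component impedances:
  R: Z = R = 11 Ω
  L: Z = jωL = j·628.3·0.0669 = 0 + j42.03 Ω
Step 3 — Series combination: Z_total = R + L = 11 + j42.03 Ω = 43.45∠75.3° Ω.
Step 4 — Source phasor: V = 122∠127.1° V = -73.59 + j97.31 V.
Step 5 — Ohm's law: I = V / Z_total = (-73.59 + j97.31) / (11 + j42.03) = 1.738 + j2.205 A.
Step 6 — Convert to polar: |I| = 2.808 A, ∠I = 51.8°.

I = 2.808∠51.8° A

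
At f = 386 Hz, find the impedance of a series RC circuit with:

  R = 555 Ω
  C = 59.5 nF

Step 1 — Angular frequency: ω = 2π·f = 2π·386 = 2425 rad/s.
Step 2 — Component impedances:
  R: Z = R = 555 Ω
  C: Z = 1/(jωC) = -j/(ω·C) = 0 - j6930 Ω
Step 3 — Series combination: Z_total = R + C = 555 - j6930 Ω = 6952∠-85.4° Ω.

Z = 555 - j6930 Ω = 6952∠-85.4° Ω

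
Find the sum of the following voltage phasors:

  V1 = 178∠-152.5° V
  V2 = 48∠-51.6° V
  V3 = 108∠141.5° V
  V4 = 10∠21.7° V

Step 1 — Convert each phasor to rectangular form:
  V1 = 178·(cos(-152.5°) + j·sin(-152.5°)) = -157.9 - j82.19 V
  V2 = 48·(cos(-51.6°) + j·sin(-51.6°)) = 29.82 - j37.62 V
  V3 = 108·(cos(141.5°) + j·sin(141.5°)) = -84.52 + j67.23 V
  V4 = 10·(cos(21.7°) + j·sin(21.7°)) = 9.291 + j3.697 V
Step 2 — Sum components: V_total = -203.3 - j48.88 V.
Step 3 — Convert to polar: |V_total| = 209.1 V, ∠V_total = -166.5°.

V_total = 209.1∠-166.5° V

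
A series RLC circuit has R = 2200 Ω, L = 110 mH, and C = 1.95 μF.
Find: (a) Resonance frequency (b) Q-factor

Step 1 — Resonance condition Im(Z)=0 gives ω₀ = 1/√(LC).
Step 2 — ω₀ = 1/√(0.11·1.95e-06) = 2159 rad/s.
Step 3 — f₀ = ω₀/(2π) = 343.6 Hz.
Step 4 — Series Q: Q = ω₀L/R = 2159·0.11/2200 = 0.108.

(a) f₀ = 343.6 Hz  (b) Q = 0.108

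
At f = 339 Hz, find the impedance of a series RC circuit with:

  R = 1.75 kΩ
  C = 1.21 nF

Step 1 — Angular frequency: ω = 2π·f = 2π·339 = 2130 rad/s.
Step 2 — Component impedances:
  R: Z = R = 1750 Ω
  C: Z = 1/(jωC) = -j/(ω·C) = 0 - j3.88e+05 Ω
Step 3 — Series combination: Z_total = R + C = 1750 - j3.88e+05 Ω = 3.88e+05∠-89.7° Ω.

Z = 1750 - j3.88e+05 Ω = 3.88e+05∠-89.7° Ω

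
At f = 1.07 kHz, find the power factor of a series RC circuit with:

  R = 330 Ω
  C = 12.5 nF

Step 1 — Angular frequency: ω = 2π·f = 2π·1070 = 6723 rad/s.
Step 2 — Component impedances:
  R: Z = R = 330 Ω
  C: Z = 1/(jωC) = -j/(ω·C) = 0 - j1.19e+04 Ω
Step 3 — Series combination: Z_total = R + C = 330 - j1.19e+04 Ω = 1.19e+04∠-88.4° Ω.
Step 4 — Power factor: PF = cos(φ) = Re(Z)/|Z| = 330/11904 = 0.02772.
Step 5 — Type: Im(Z) = -1.19e+04 ⇒ leading (phase φ = -88.4°).

PF = 0.02772 (leading, φ = -88.4°)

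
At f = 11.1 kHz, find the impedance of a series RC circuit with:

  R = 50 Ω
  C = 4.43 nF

Step 1 — Angular frequency: ω = 2π·f = 2π·1.11e+04 = 6.974e+04 rad/s.
Step 2 — Component impedances:
  R: Z = R = 50 Ω
  C: Z = 1/(jωC) = -j/(ω·C) = 0 - j3237 Ω
Step 3 — Series combination: Z_total = R + C = 50 - j3237 Ω = 3237∠-89.1° Ω.

Z = 50 - j3237 Ω = 3237∠-89.1° Ω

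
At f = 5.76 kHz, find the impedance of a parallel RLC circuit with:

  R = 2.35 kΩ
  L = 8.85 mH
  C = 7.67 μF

Step 1 — Angular frequency: ω = 2π·f = 2π·5760 = 3.619e+04 rad/s.
Step 2 — Component impedances:
  R: Z = R = 2350 Ω
  L: Z = jωL = j·3.619e+04·0.00885 = 0 + j320.3 Ω
  C: Z = 1/(jωC) = -j/(ω·C) = 0 - j3.602 Ω
Step 3 — Parallel combination: 1/Z_total = 1/R + 1/L + 1/C; Z_total = 0.005649 - j3.643 Ω = 3.643∠-89.9° Ω.

Z = 0.005649 - j3.643 Ω = 3.643∠-89.9° Ω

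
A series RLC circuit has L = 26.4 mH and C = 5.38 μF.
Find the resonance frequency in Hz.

Step 1 — Resonance condition Im(Z)=0 gives ω₀ = 1/√(LC).
Step 2 — ω₀ = 1/√(0.0264·5.38e-06) = 2653 rad/s.
Step 3 — f₀ = ω₀/(2π) = 422.3 Hz.

f₀ = 422.3 Hz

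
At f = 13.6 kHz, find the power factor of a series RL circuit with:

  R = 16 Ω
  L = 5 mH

Step 1 — Angular frequency: ω = 2π·f = 2π·1.36e+04 = 8.545e+04 rad/s.
Step 2 — Component impedances:
  R: Z = R = 16 Ω
  L: Z = jωL = j·8.545e+04·0.005 = 0 + j427.3 Ω
Step 3 — Series combination: Z_total = R + L = 16 + j427.3 Ω = 427.6∠87.9° Ω.
Step 4 — Power factor: PF = cos(φ) = Re(Z)/|Z| = 16/427.6 = 0.03742.
Step 5 — Type: Im(Z) = 427.3 ⇒ lagging (phase φ = 87.9°).

PF = 0.03742 (lagging, φ = 87.9°)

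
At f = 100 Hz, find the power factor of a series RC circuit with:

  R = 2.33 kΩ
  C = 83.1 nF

Step 1 — Angular frequency: ω = 2π·f = 2π·100 = 628.3 rad/s.
Step 2 — Component impedances:
  R: Z = R = 2330 Ω
  C: Z = 1/(jωC) = -j/(ω·C) = 0 - j1.915e+04 Ω
Step 3 — Series combination: Z_total = R + C = 2330 - j1.915e+04 Ω = 1.929e+04∠-83.1° Ω.
Step 4 — Power factor: PF = cos(φ) = Re(Z)/|Z| = 2330/1.929e+04 = 0.1208.
Step 5 — Type: Im(Z) = -1.915e+04 ⇒ leading (phase φ = -83.1°).

PF = 0.1208 (leading, φ = -83.1°)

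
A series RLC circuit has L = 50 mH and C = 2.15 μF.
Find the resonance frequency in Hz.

Step 1 — Resonance condition Im(Z)=0 gives ω₀ = 1/√(LC).
Step 2 — ω₀ = 1/√(0.05·2.15e-06) = 3050 rad/s.
Step 3 — f₀ = ω₀/(2π) = 485.4 Hz.

f₀ = 485.4 Hz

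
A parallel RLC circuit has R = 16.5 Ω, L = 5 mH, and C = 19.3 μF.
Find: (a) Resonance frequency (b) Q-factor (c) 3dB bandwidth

Step 1 — Resonance: ω₀ = 1/√(LC) = 1/√(0.005·1.93e-05) = 3219 rad/s.
Step 2 — f₀ = ω₀/(2π) = 512.3 Hz.
Step 3 — Parallel Q: Q = R/(ω₀L) = 16.5/(3219·0.005) = 1.025.
Step 4 — Bandwidth: Δω = ω₀/Q = 3140 rad/s; BW = Δω/(2π) = 499.8 Hz.

(a) f₀ = 512.3 Hz  (b) Q = 1.025  (c) BW = 499.8 Hz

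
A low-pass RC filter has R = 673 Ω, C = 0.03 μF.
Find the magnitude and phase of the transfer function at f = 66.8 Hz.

Step 1 — Angular frequency: ω = 2π·66.8 = 419.7 rad/s.
Step 2 — Transfer function: H(jω) = 1/(1 + jωRC).
Step 3 — Denominator: 1 + jωRC = 1 + j·419.7·673·3e-08 = 1 + j0.008474.
Step 4 — H = 0.9999 - j0.008473.
Step 5 — Magnitude: |H| = 1 (-0.0 dB); phase: φ = -0.5°.

|H| = 1 (-0.0 dB), φ = -0.5°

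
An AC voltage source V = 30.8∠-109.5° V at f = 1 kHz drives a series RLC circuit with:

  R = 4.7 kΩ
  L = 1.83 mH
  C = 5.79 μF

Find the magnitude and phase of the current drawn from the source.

Step 1 — Angular frequency: ω = 2π·f = 2π·1000 = 6283 rad/s.
Step 2 — Component impedances:
  R: Z = R = 4700 Ω
  L: Z = jωL = j·6283·0.00183 = 0 + j11.5 Ω
  C: Z = 1/(jωC) = -j/(ω·C) = 0 - j27.49 Ω
Step 3 — Series combination: Z_total = R + L + C = 4700 - j15.99 Ω = 4700∠-0.2° Ω.
Step 4 — Source phasor: V = 30.8∠-109.5° V = -10.28 - j29.03 V.
Step 5 — Ohm's law: I = V / Z_total = (-10.28 - j29.03) / (4700 - j15.99) = -0.002166 - j0.006185 A.
Step 6 — Convert to polar: |I| = 0.006553 A, ∠I = -109.3°.

I = 0.006553∠-109.3° A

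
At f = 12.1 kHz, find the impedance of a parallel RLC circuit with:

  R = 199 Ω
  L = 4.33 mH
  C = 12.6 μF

Step 1 — Angular frequency: ω = 2π·f = 2π·1.21e+04 = 7.603e+04 rad/s.
Step 2 — Component impedances:
  R: Z = R = 199 Ω
  L: Z = jωL = j·7.603e+04·0.00433 = 0 + j329.2 Ω
  C: Z = 1/(jωC) = -j/(ω·C) = 0 - j1.044 Ω
Step 3 — Parallel combination: 1/Z_total = 1/R + 1/L + 1/C; Z_total = 0.005511 - j1.047 Ω = 1.047∠-89.7° Ω.

Z = 0.005511 - j1.047 Ω = 1.047∠-89.7° Ω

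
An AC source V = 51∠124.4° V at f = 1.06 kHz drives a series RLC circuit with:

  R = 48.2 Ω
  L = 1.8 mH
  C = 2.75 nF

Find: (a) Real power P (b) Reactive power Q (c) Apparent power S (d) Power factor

Step 1 — Angular frequency: ω = 2π·f = 2π·1060 = 6660 rad/s.
Step 2 — Component impedances:
  R: Z = R = 48.2 Ω
  L: Z = jωL = j·6660·0.0018 = 0 + j11.99 Ω
  C: Z = 1/(jωC) = -j/(ω·C) = 0 - j5.46e+04 Ω
Step 3 — Series combination: Z_total = R + L + C = 48.2 - j5.459e+04 Ω = 5.459e+04∠-89.9° Ω.
Step 4 — Source phasor: V = 51∠124.4° V = -28.81 + j42.08 V.
Step 5 — Current: I = V / Z = -0.0007714 - j0.0005272 A = 0.0009343∠-145.7° A.
Step 6 — Complex power: S = V·I* = 4.207e-05 - j0.04765 VA.
Step 7 — Real power: P = Re(S) = 4.207e-05 W.
Step 8 — Reactive power: Q = Im(S) = -0.04765 VAR.
Step 9 — Apparent power: |S| = 0.04765 VA.
Step 10 — Power factor: PF = P/|S| = 0.000883 (leading).

(a) P = 4.207e-05 W  (b) Q = -0.04765 VAR  (c) S = 0.04765 VA  (d) PF = 0.000883 (leading)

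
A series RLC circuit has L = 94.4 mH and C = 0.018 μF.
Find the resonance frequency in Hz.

Step 1 — Resonance condition Im(Z)=0 gives ω₀ = 1/√(LC).
Step 2 — ω₀ = 1/√(0.0944·1.8e-08) = 2.426e+04 rad/s.
Step 3 — f₀ = ω₀/(2π) = 3861 Hz.

f₀ = 3861 Hz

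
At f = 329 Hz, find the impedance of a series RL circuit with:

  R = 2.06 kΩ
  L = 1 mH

Step 1 — Angular frequency: ω = 2π·f = 2π·329 = 2067 rad/s.
Step 2 — Component impedances:
  R: Z = R = 2060 Ω
  L: Z = jωL = j·2067·0.001 = 0 + j2.067 Ω
Step 3 — Series combination: Z_total = R + L = 2060 + j2.067 Ω = 2060∠0.1° Ω.

Z = 2060 + j2.067 Ω = 2060∠0.1° Ω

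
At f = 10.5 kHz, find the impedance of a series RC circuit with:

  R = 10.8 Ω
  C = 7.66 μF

Step 1 — Angular frequency: ω = 2π·f = 2π·1.05e+04 = 6.597e+04 rad/s.
Step 2 — Component impedances:
  R: Z = R = 10.8 Ω
  C: Z = 1/(jωC) = -j/(ω·C) = 0 - j1.979 Ω
Step 3 — Series combination: Z_total = R + C = 10.8 - j1.979 Ω = 10.98∠-10.4° Ω.

Z = 10.8 - j1.979 Ω = 10.98∠-10.4° Ω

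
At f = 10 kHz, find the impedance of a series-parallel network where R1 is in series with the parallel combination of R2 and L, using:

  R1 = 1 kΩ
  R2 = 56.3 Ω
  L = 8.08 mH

Step 1 — Angular frequency: ω = 2π·f = 2π·1e+04 = 6.283e+04 rad/s.
Step 2 — Component impedances:
  R1: Z = R = 1000 Ω
  R2: Z = R = 56.3 Ω
  L: Z = jωL = j·6.283e+04·0.00808 = 0 + j507.7 Ω
Step 3 — Parallel branch: R2 || L = 1/(1/R2 + 1/L) = 55.62 + j6.168 Ω.
Step 4 — Series with R1: Z_total = R1 + (R2 || L) = 1056 + j6.168 Ω = 1056∠0.3° Ω.

Z = 1056 + j6.168 Ω = 1056∠0.3° Ω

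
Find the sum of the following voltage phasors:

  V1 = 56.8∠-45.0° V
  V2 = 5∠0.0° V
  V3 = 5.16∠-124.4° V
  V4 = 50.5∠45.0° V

Step 1 — Convert each phasor to rectangular form:
  V1 = 56.8·(cos(-45.0°) + j·sin(-45.0°)) = 40.16 - j40.16 V
  V2 = 5·(cos(0.0°) + j·sin(0.0°)) = 5 V
  V3 = 5.16·(cos(-124.4°) + j·sin(-124.4°)) = -2.915 - j4.258 V
  V4 = 50.5·(cos(45.0°) + j·sin(45.0°)) = 35.71 + j35.71 V
Step 2 — Sum components: V_total = 77.96 - j8.712 V.
Step 3 — Convert to polar: |V_total| = 78.44 V, ∠V_total = -6.4°.

V_total = 78.44∠-6.4° V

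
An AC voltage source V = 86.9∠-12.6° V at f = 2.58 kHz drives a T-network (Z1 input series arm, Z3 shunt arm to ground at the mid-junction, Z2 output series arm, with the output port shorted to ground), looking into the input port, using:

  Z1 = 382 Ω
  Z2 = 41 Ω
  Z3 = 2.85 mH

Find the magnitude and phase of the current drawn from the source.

Step 1 — Angular frequency: ω = 2π·f = 2π·2580 = 1.621e+04 rad/s.
Step 2 — Component impedances:
  Z1: Z = R = 382 Ω
  Z2: Z = R = 41 Ω
  Z3: Z = jωL = j·1.621e+04·0.00285 = 0 + j46.2 Ω
Step 3 — With the output port shorted to ground, the output series arm Z2 runs from the junction to ground; the shunt arm Z3 also runs from the junction to ground. They appear in parallel: Z3 || Z2 = 22.94 + j20.35 Ω.
Step 4 — Series with input arm Z1: Z_in = Z1 + (Z3 || Z2) = 404.9 + j20.35 Ω = 405.4∠2.9° Ω.
Step 5 — Source phasor: V = 86.9∠-12.6° V = 84.81 - j18.96 V.
Step 6 — Ohm's law: I = V / Z_total = (84.81 - j18.96) / (404.9 + j20.35) = 0.2066 - j0.0572 A.
Step 7 — Convert to polar: |I| = 0.2143 A, ∠I = -15.5°.

I = 0.2143∠-15.5° A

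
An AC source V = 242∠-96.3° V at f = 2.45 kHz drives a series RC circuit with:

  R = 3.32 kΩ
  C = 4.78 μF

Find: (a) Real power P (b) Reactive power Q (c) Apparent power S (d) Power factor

Step 1 — Angular frequency: ω = 2π·f = 2π·2450 = 1.539e+04 rad/s.
Step 2 — Component impedances:
  R: Z = R = 3320 Ω
  C: Z = 1/(jωC) = -j/(ω·C) = 0 - j13.59 Ω
Step 3 — Series combination: Z_total = R + C = 3320 - j13.59 Ω = 3320∠-0.2° Ω.
Step 4 — Source phasor: V = 242∠-96.3° V = -26.56 - j240.5 V.
Step 5 — Current: I = V / Z = -0.007702 - j0.07248 A = 0.07289∠-96.1° A.
Step 6 — Complex power: S = V·I* = 17.64 - j0.07221 VA.
Step 7 — Real power: P = Re(S) = 17.64 W.
Step 8 — Reactive power: Q = Im(S) = -0.07221 VAR.
Step 9 — Apparent power: |S| = 17.64 VA.
Step 10 — Power factor: PF = P/|S| = 1 (leading).

(a) P = 17.64 W  (b) Q = -0.07221 VAR  (c) S = 17.64 VA  (d) PF = 1 (leading)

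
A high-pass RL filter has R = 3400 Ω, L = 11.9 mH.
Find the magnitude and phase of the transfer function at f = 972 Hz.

Step 1 — Angular frequency: ω = 2π·972 = 6107 rad/s.
Step 2 — Transfer function: H(jω) = jωL/(R + jωL).
Step 3 — Numerator jωL = j·72.68; denominator R + jωL = 3400 + j72.68.
Step 4 — H = 0.0004567 + j0.02137.
Step 5 — Magnitude: |H| = 0.02137 (-33.4 dB); phase: φ = 88.8°.

|H| = 0.02137 (-33.4 dB), φ = 88.8°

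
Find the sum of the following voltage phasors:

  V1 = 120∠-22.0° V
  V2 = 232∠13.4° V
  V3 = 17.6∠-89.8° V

Step 1 — Convert each phasor to rectangular form:
  V1 = 120·(cos(-22.0°) + j·sin(-22.0°)) = 111.3 - j44.95 V
  V2 = 232·(cos(13.4°) + j·sin(13.4°)) = 225.7 + j53.77 V
  V3 = 17.6·(cos(-89.8°) + j·sin(-89.8°)) = 0.06144 - j17.6 V
Step 2 — Sum components: V_total = 337 - j8.787 V.
Step 3 — Convert to polar: |V_total| = 337.1 V, ∠V_total = -1.5°.

V_total = 337.1∠-1.5° V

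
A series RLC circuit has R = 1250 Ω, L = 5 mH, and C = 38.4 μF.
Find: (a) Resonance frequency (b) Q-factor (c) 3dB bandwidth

Step 1 — Resonance: ω₀ = 1/√(LC) = 1/√(0.005·3.84e-05) = 2282 rad/s.
Step 2 — f₀ = ω₀/(2π) = 363.2 Hz.
Step 3 — Series Q: Q = ω₀L/R = 2282·0.005/1250 = 0.009129.
Step 4 — Bandwidth: Δω = ω₀/Q = 2.5e+05 rad/s; BW = Δω/(2π) = 3.979e+04 Hz.

(a) f₀ = 363.2 Hz  (b) Q = 0.009129  (c) BW = 3.979e+04 Hz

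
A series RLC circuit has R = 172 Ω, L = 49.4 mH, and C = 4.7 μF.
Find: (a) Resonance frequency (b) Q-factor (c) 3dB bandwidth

Step 1 — Resonance: ω₀ = 1/√(LC) = 1/√(0.0494·4.7e-06) = 2075 rad/s.
Step 2 — f₀ = ω₀/(2π) = 330.3 Hz.
Step 3 — Series Q: Q = ω₀L/R = 2075·0.0494/172 = 0.5961.
Step 4 — Bandwidth: Δω = ω₀/Q = 3482 rad/s; BW = Δω/(2π) = 554.1 Hz.

(a) f₀ = 330.3 Hz  (b) Q = 0.5961  (c) BW = 554.1 Hz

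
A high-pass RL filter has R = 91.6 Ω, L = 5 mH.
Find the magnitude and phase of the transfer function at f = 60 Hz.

Step 1 — Angular frequency: ω = 2π·60 = 377 rad/s.
Step 2 — Transfer function: H(jω) = jωL/(R + jωL).
Step 3 — Numerator jωL = j·1.885; denominator R + jωL = 91.6 + j1.885.
Step 4 — H = 0.0004233 + j0.02057.
Step 5 — Magnitude: |H| = 0.02057 (-33.7 dB); phase: φ = 88.8°.

|H| = 0.02057 (-33.7 dB), φ = 88.8°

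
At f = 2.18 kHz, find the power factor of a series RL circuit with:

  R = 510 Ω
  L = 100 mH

Step 1 — Angular frequency: ω = 2π·f = 2π·2180 = 1.37e+04 rad/s.
Step 2 — Component impedances:
  R: Z = R = 510 Ω
  L: Z = jωL = j·1.37e+04·0.1 = 0 + j1370 Ω
Step 3 — Series combination: Z_total = R + L = 510 + j1370 Ω = 1462∠69.6° Ω.
Step 4 — Power factor: PF = cos(φ) = Re(Z)/|Z| = 510/1461.6 = 0.3489.
Step 5 — Type: Im(Z) = 1370 ⇒ lagging (phase φ = 69.6°).

PF = 0.3489 (lagging, φ = 69.6°)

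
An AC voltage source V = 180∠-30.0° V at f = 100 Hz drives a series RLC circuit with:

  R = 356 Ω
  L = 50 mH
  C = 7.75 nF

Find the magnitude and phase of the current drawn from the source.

Step 1 — Angular frequency: ω = 2π·f = 2π·100 = 628.3 rad/s.
Step 2 — Component impedances:
  R: Z = R = 356 Ω
  L: Z = jωL = j·628.3·0.05 = 0 + j31.42 Ω
  C: Z = 1/(jωC) = -j/(ω·C) = 0 - j2.054e+05 Ω
Step 3 — Series combination: Z_total = R + L + C = 356 - j2.053e+05 Ω = 2.053e+05∠-89.9° Ω.
Step 4 — Source phasor: V = 180∠-30.0° V = 155.9 - j90 V.
Step 5 — Ohm's law: I = V / Z_total = (155.9 - j90) / (356 - j2.053e+05) = 0.0004396 + j0.0007584 A.
Step 6 — Convert to polar: |I| = 0.0008766 A, ∠I = 59.9°.

I = 0.0008766∠59.9° A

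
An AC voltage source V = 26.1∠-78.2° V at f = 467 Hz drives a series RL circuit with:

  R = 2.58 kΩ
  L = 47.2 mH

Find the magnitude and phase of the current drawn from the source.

Step 1 — Angular frequency: ω = 2π·f = 2π·467 = 2934 rad/s.
Step 2 — Component impedances:
  R: Z = R = 2580 Ω
  L: Z = jωL = j·2934·0.0472 = 0 + j138.5 Ω
Step 3 — Series combination: Z_total = R + L = 2580 + j138.5 Ω = 2584∠3.1° Ω.
Step 4 — Source phasor: V = 26.1∠-78.2° V = 5.337 - j25.55 V.
Step 5 — Ohm's law: I = V / Z_total = (5.337 - j25.55) / (2580 + j138.5) = 0.001533 - j0.009985 A.
Step 6 — Convert to polar: |I| = 0.0101 A, ∠I = -81.3°.

I = 0.0101∠-81.3° A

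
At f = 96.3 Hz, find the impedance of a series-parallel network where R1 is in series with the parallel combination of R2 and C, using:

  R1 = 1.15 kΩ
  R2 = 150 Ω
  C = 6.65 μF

Step 1 — Angular frequency: ω = 2π·f = 2π·96.3 = 605.1 rad/s.
Step 2 — Component impedances:
  R1: Z = R = 1150 Ω
  R2: Z = R = 150 Ω
  C: Z = 1/(jωC) = -j/(ω·C) = 0 - j248.5 Ω
Step 3 — Parallel branch: R2 || C = 1/(1/R2 + 1/C) = 109.9 - j66.36 Ω.
Step 4 — Series with R1: Z_total = R1 + (R2 || C) = 1260 - j66.36 Ω = 1262∠-3.0° Ω.

Z = 1260 - j66.36 Ω = 1262∠-3.0° Ω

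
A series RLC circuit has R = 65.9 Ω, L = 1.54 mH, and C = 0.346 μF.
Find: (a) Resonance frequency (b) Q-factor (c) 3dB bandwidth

Step 1 — Resonance: ω₀ = 1/√(LC) = 1/√(0.00154·3.46e-07) = 4.332e+04 rad/s.
Step 2 — f₀ = ω₀/(2π) = 6895 Hz.
Step 3 — Series Q: Q = ω₀L/R = 4.332e+04·0.00154/65.9 = 1.012.
Step 4 — Bandwidth: Δω = ω₀/Q = 4.279e+04 rad/s; BW = Δω/(2π) = 6811 Hz.

(a) f₀ = 6895 Hz  (b) Q = 1.012  (c) BW = 6811 Hz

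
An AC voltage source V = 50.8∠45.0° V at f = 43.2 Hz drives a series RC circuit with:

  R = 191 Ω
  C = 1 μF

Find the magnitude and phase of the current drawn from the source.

Step 1 — Angular frequency: ω = 2π·f = 2π·43.2 = 271.4 rad/s.
Step 2 — Component impedances:
  R: Z = R = 191 Ω
  C: Z = 1/(jωC) = -j/(ω·C) = 0 - j3684 Ω
Step 3 — Series combination: Z_total = R + C = 191 - j3684 Ω = 3689∠-87.0° Ω.
Step 4 — Source phasor: V = 50.8∠45.0° V = 35.92 + j35.92 V.
Step 5 — Ohm's law: I = V / Z_total = (35.92 + j35.92) / (191 - j3684) = -0.00922 + j0.01023 A.
Step 6 — Convert to polar: |I| = 0.01377 A, ∠I = 132.0°.

I = 0.01377∠132.0° A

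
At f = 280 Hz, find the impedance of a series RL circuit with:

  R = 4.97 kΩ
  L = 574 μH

Step 1 — Angular frequency: ω = 2π·f = 2π·280 = 1759 rad/s.
Step 2 — Component impedances:
  R: Z = R = 4970 Ω
  L: Z = jωL = j·1759·0.000574 = 0 + j1.01 Ω
Step 3 — Series combination: Z_total = R + L = 4970 + j1.01 Ω = 4970∠0.0° Ω.

Z = 4970 + j1.01 Ω = 4970∠0.0° Ω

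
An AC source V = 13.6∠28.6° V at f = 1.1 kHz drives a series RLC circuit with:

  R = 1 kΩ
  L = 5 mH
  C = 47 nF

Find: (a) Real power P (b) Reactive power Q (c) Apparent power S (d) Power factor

Step 1 — Angular frequency: ω = 2π·f = 2π·1100 = 6912 rad/s.
Step 2 — Component impedances:
  R: Z = R = 1000 Ω
  L: Z = jωL = j·6912·0.005 = 0 + j34.56 Ω
  C: Z = 1/(jωC) = -j/(ω·C) = 0 - j3078 Ω
Step 3 — Series combination: Z_total = R + L + C = 1000 - j3044 Ω = 3204∠-71.8° Ω.
Step 4 — Source phasor: V = 13.6∠28.6° V = 11.94 + j6.51 V.
Step 5 — Current: I = V / Z = -0.0007672 + j0.004175 A = 0.004245∠100.4° A.
Step 6 — Complex power: S = V·I* = 0.01802 - j0.05485 VA.
Step 7 — Real power: P = Re(S) = 0.01802 W.
Step 8 — Reactive power: Q = Im(S) = -0.05485 VAR.
Step 9 — Apparent power: |S| = 0.05773 VA.
Step 10 — Power factor: PF = P/|S| = 0.3121 (leading).

(a) P = 0.01802 W  (b) Q = -0.05485 VAR  (c) S = 0.05773 VA  (d) PF = 0.3121 (leading)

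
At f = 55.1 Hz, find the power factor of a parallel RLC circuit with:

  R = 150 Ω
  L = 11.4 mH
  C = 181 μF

Step 1 — Angular frequency: ω = 2π·f = 2π·55.1 = 346.2 rad/s.
Step 2 — Component impedances:
  R: Z = R = 150 Ω
  L: Z = jωL = j·346.2·0.0114 = 0 + j3.947 Ω
  C: Z = 1/(jωC) = -j/(ω·C) = 0 - j15.96 Ω
Step 3 — Parallel combination: 1/Z_total = 1/R + 1/L + 1/C; Z_total = 0.1831 + j5.237 Ω = 5.24∠88.0° Ω.
Step 4 — Power factor: PF = cos(φ) = Re(Z)/|Z| = 0.1831/5.24 = 0.03494.
Step 5 — Type: Im(Z) = 5.237 ⇒ lagging (phase φ = 88.0°).

PF = 0.03494 (lagging, φ = 88.0°)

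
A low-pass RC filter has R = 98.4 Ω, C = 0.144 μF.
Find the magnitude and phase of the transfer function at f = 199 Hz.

Step 1 — Angular frequency: ω = 2π·199 = 1250 rad/s.
Step 2 — Transfer function: H(jω) = 1/(1 + jωRC).
Step 3 — Denominator: 1 + jωRC = 1 + j·1250·98.4·1.44e-07 = 1 + j0.01772.
Step 4 — H = 0.9997 - j0.01771.
Step 5 — Magnitude: |H| = 0.9998 (-0.0 dB); phase: φ = -1.0°.

|H| = 0.9998 (-0.0 dB), φ = -1.0°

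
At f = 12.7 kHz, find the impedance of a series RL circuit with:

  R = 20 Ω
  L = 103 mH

Step 1 — Angular frequency: ω = 2π·f = 2π·1.27e+04 = 7.98e+04 rad/s.
Step 2 — Component impedances:
  R: Z = R = 20 Ω
  L: Z = jωL = j·7.98e+04·0.103 = 0 + j8219 Ω
Step 3 — Series combination: Z_total = R + L = 20 + j8219 Ω = 8219∠89.9° Ω.

Z = 20 + j8219 Ω = 8219∠89.9° Ω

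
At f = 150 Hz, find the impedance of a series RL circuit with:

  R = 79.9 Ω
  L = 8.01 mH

Step 1 — Angular frequency: ω = 2π·f = 2π·150 = 942.5 rad/s.
Step 2 — Component impedances:
  R: Z = R = 79.9 Ω
  L: Z = jωL = j·942.5·0.00801 = 0 + j7.549 Ω
Step 3 — Series combination: Z_total = R + L = 79.9 + j7.549 Ω = 80.26∠5.4° Ω.

Z = 79.9 + j7.549 Ω = 80.26∠5.4° Ω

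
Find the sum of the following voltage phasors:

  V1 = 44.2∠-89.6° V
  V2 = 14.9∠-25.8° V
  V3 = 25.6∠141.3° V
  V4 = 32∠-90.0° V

Step 1 — Convert each phasor to rectangular form:
  V1 = 44.2·(cos(-89.6°) + j·sin(-89.6°)) = 0.3086 - j44.2 V
  V2 = 14.9·(cos(-25.8°) + j·sin(-25.8°)) = 13.41 - j6.485 V
  V3 = 25.6·(cos(141.3°) + j·sin(141.3°)) = -19.98 + j16.01 V
  V4 = 32·(cos(-90.0°) + j·sin(-90.0°)) = 0 - j32 V
Step 2 — Sum components: V_total = -6.256 - j66.68 V.
Step 3 — Convert to polar: |V_total| = 66.97 V, ∠V_total = -95.4°.

V_total = 66.97∠-95.4° V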